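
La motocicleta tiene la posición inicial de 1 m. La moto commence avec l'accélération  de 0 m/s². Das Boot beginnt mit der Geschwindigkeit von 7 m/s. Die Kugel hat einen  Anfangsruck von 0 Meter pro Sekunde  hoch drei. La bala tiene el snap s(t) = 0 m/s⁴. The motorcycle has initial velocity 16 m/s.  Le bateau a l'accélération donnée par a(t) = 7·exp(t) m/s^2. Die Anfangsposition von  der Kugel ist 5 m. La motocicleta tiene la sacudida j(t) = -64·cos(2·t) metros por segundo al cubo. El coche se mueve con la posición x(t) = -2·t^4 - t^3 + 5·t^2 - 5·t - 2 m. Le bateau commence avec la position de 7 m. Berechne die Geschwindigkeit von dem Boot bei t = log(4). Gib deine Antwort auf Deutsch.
Wir müssen das Integral unserer Gleichung für die Beschleunigung a(t) = 7·exp(t) 1-mal finden. Das Integral von der Beschleunigung ist die Geschwindigkeit. Mit v(0) = 7 erhalten wir v(t) = 7·exp(t). Aus der Gleichung für die Geschwindigkeit v(t) = 7·exp(t), setzen wir t = log(4) ein und erhalten v = 28.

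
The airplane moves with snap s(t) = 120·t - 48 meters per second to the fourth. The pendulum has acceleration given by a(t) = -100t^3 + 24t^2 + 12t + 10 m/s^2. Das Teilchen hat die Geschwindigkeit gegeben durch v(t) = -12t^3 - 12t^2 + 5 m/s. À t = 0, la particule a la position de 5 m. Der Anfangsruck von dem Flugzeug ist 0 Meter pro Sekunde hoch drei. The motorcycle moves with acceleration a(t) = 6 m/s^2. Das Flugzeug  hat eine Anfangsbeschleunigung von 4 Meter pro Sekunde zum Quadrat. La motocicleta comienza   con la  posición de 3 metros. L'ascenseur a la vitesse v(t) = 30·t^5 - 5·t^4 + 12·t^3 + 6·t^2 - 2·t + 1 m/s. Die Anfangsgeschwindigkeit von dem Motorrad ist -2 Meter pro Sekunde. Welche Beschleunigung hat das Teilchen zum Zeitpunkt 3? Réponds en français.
En partant de la vitesse v(t) = -12·t^3 - 12·t^2 + 5, nous prenons 1 dérivée. En prenant d/dt de v(t), nous trouvons a(t) = -36·t^2 - 24·t. En utilisant a(t) = -36·t^2 - 24·t et en substituant t = 3, nous trouvons a = -396.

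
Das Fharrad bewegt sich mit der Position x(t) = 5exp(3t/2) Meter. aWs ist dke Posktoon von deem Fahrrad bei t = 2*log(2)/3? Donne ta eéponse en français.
Nous avons la position x(t) = 5·exp(3·t/2). En substituant t = 2*log(2)/3: x(2*log(2)/3) = 10.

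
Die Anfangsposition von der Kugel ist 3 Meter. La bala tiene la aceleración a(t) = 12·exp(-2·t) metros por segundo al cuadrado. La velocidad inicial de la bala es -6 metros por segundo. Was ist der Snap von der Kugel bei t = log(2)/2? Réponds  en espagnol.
Para resolver esto, necesitamos tomar 2 derivadas de nuestra ecuación de la aceleración a(t) = 12·exp(-2·t). Derivando la aceleración, obtenemos la sacudida: j(t) = -24·exp(-2·t). La derivada de la sacudida da el snap: s(t) = 48·exp(-2·t). Tenemos el snap s(t) = 48·exp(-2·t). Sustituyendo t = log(2)/2: s(log(2)/2) = 24.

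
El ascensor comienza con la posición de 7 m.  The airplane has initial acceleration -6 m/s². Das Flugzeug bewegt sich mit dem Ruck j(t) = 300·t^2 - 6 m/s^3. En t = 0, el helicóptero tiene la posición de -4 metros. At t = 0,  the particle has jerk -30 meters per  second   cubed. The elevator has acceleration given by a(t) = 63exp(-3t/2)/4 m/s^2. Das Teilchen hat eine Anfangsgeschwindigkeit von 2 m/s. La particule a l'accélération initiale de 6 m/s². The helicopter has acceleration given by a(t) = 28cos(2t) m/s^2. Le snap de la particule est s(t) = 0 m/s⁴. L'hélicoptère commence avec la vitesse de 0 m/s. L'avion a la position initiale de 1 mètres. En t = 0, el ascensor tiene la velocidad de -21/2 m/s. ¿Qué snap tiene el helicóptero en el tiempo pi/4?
Debemos derivar nuestra ecuación de la aceleración a(t) = 28·cos(2·t) 2 veces. Derivando la aceleración, obtenemos la sacudida: j(t) = -56·sin(2·t). Tomando d/dt de j(t), encontramos s(t) = -112·cos(2·t). De la ecuación del snap s(t) = -112·cos(2·t), sustituimos t = pi/4 para obtener s = 0.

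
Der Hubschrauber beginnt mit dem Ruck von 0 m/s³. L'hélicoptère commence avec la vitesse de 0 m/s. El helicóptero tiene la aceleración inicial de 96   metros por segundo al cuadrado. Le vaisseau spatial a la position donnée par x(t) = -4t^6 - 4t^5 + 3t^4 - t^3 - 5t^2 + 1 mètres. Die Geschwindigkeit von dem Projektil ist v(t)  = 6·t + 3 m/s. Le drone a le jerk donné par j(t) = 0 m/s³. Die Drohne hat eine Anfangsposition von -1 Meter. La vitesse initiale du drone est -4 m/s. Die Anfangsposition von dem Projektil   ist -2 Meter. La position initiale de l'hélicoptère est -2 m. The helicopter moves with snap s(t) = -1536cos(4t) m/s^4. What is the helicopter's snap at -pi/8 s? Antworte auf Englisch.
We have snap s(t) = -1536·cos(4·t). Substituting t = -pi/8: s(-pi/8) = 0.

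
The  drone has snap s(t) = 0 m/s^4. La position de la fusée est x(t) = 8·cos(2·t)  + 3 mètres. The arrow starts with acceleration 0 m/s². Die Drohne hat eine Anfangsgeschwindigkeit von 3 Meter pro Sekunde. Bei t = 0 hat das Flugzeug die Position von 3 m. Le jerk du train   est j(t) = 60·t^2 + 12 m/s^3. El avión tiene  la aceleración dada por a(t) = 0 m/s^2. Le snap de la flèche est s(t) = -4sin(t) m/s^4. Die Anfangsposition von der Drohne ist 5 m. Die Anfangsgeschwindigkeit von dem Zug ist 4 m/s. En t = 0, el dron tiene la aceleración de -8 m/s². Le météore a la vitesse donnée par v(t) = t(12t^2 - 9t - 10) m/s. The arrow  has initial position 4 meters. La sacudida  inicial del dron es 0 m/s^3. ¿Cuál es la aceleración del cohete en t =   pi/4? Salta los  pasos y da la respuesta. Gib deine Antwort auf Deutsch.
a(pi/4) = 0.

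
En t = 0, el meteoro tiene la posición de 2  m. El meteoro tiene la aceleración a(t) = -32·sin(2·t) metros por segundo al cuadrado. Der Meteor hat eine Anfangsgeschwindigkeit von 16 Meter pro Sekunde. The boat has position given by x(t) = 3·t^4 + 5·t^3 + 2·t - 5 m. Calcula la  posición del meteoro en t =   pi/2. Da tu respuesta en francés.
Nous devons intégrer notre équation de l'accélération a(t) = -32·sin(2·t) 2 fois. L'intégrale de l'accélération, avec v(0) = 16, donne la vitesse: v(t) = 16·cos(2·t). En intégrant la vitesse et en utilisant la condition initiale x(0) = 2, nous obtenons x(t) = 8·sin(2·t) + 2. De l'équation de la position x(t) = 8·sin(2·t) + 2, nous substituons t = pi/2 pour obtenir x = 2.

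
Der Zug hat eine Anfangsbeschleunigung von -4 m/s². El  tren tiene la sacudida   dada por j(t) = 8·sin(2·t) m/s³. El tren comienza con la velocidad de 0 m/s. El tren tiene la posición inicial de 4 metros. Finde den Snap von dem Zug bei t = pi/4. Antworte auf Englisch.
We must differentiate our jerk equation j(t) = 8·sin(2·t) 1 time. The derivative of jerk gives snap: s(t) = 16·cos(2·t). We have snap s(t) = 16·cos(2·t). Substituting t = pi/4: s(pi/4) = 0.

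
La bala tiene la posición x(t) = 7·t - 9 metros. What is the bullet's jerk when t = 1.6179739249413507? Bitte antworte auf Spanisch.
Partiendo de la posición x(t) = 7·t - 9, tomamos 3 derivadas. La derivada de la posición da la velocidad: v(t) = 7. Derivando la velocidad, obtenemos la aceleración: a(t) = 0. Tomando d/dt de a(t), encontramos j(t) = 0. Usando j(t) = 0 y sustituyendo t = 1.6179739249413507, encontramos j = 0.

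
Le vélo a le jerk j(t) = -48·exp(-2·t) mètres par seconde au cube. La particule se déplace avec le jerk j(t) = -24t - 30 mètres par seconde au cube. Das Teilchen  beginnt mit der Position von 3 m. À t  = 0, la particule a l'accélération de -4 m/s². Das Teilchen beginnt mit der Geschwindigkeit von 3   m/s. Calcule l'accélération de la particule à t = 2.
Nous devons trouver l'intégrale de notre équation du jerk j(t) = -24·t - 30 1 fois. La primitive du jerk est l'accélération. En utilisant a(0) = -4, nous obtenons a(t) = -12·t^2 - 30·t - 4. Nous avons l'accélération a(t) = -12·t^2 - 30·t - 4. En substituant t = 2: a(2) = -112.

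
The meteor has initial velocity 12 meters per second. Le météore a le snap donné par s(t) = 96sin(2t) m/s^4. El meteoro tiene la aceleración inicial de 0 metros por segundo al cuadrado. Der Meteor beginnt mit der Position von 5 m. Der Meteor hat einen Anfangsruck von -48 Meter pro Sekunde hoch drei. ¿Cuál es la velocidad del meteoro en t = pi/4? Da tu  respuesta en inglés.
To find the answer, we compute 3 integrals of s(t) = 96·sin(2·t). Taking ∫s(t)dt and applying j(0) = -48, we find j(t) = -48·cos(2·t). Taking ∫j(t)dt and applying a(0) = 0, we find a(t) = -24·sin(2·t). Taking ∫a(t)dt and applying v(0) = 12, we find v(t) = 12·cos(2·t). We have velocity v(t) = 12·cos(2·t). Substituting t = pi/4: v(pi/4) = 0.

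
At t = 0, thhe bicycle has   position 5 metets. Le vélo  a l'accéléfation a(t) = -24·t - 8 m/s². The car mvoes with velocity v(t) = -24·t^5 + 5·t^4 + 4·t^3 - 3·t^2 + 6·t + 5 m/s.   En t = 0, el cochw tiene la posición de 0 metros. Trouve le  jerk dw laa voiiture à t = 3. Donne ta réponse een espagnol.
Para resolver esto, necesitamos tomar 2 derivadas de nuestra ecuación de la velocidad v(t) = -24·t^5 + 5·t^4 + 4·t^3 - 3·t^2 + 6·t + 5. La derivada de la velocidad da la aceleración: a(t) = -120·t^4 + 20·t^3 + 12·t^2 - 6·t + 6. La derivada de la aceleración da la sacudida: j(t) = -480·t^3 + 60·t^2 + 24·t - 6. De la ecuación de la sacudida j(t) = -480·t^3 + 60·t^2 + 24·t - 6, sustituimos t = 3 para obtener j = -12354.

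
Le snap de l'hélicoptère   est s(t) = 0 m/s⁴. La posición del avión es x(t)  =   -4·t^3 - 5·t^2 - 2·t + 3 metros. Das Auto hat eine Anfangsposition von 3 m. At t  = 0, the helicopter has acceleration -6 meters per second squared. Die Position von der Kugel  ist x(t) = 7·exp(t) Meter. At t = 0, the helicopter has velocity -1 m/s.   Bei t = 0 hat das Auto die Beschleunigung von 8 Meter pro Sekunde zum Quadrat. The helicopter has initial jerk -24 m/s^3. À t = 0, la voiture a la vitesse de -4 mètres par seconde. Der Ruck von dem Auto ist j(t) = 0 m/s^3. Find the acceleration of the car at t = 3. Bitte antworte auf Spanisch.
Debemos encontrar la integral de nuestra ecuación de la sacudida j(t) = 0 1 vez. La antiderivada de la sacudida es la aceleración. Usando a(0) = 8, obtenemos a(t) = 8. Tenemos la aceleración a(t) = 8. Sustituyendo t = 3: a(3) = 8.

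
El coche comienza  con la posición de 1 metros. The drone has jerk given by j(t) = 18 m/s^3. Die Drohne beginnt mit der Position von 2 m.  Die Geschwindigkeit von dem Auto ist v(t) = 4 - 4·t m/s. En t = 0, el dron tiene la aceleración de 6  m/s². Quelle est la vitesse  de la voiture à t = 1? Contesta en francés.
Nous avons la vitesse v(t) = 4 - 4·t. En substituant t = 1: v(1) = 0.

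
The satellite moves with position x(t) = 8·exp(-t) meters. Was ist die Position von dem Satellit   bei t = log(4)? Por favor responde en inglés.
We have position x(t) = 8·exp(-t). Substituting t = log(4): x(log(4)) = 2.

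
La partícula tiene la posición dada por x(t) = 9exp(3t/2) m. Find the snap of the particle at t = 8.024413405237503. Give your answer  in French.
Nous devons dériver notre équation de la position x(t) = 9·exp(3·t/2) 4 fois. En dérivant la position, nous obtenons la vitesse: v(t) = 27·exp(3·t/2)/2. En dérivant la vitesse, nous obtenons l'accélération: a(t) = 81·exp(3·t/2)/4. En dérivant l'accélération, nous obtenons le jerk: j(t) = 243·exp(3·t/2)/8. En prenant d/dt de j(t), nous trouvons s(t) = 729·exp(3·t/2)/16. Nous avons le snap s(t) = 729·exp(3·t/2)/16. En substituant t = 8.024413405237503: s(8.024413405237503) = 7692105.62676405.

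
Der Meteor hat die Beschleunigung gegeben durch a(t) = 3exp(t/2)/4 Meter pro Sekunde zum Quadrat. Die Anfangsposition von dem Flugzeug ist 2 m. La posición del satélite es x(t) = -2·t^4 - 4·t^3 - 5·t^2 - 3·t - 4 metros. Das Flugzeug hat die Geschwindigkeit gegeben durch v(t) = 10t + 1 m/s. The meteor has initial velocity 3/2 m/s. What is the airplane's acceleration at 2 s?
We must differentiate our velocity equation v(t) = 10·t + 1 1 time. Differentiating velocity, we get acceleration: a(t) = 10. From the given acceleration equation a(t) = 10, we substitute t = 2 to get a = 10.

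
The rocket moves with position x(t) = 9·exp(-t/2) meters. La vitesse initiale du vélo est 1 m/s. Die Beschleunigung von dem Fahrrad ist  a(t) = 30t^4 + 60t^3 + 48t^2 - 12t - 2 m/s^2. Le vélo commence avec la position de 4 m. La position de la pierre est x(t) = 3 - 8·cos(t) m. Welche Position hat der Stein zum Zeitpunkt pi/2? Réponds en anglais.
From the given position equation x(t) = 3 - 8·cos(t), we substitute t = pi/2 to get x = 3.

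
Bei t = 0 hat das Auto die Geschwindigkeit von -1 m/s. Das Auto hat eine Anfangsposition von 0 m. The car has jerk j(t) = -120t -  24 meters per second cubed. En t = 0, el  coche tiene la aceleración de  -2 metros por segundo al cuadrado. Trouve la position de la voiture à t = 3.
Nous devons trouver la primitive de notre équation du jerk j(t) = -120·t - 24 3 fois. En intégrant le jerk et en utilisant la condition initiale a(0) = -2, nous obtenons a(t) = -60·t^2 - 24·t - 2. L'intégrale de l'accélération, avec v(0) = -1, donne la vitesse: v(t) = -20·t^3 - 12·t^2 - 2·t - 1. En intégrant la vitesse et en utilisant la condition initiale x(0) = 0, nous obtenons x(t) = -5·t^4 - 4·t^3 - t^2 - t. Nous avons la position x(t) = -5·t^4 - 4·t^3 - t^2 - t. En substituant t = 3: x(3) = -525.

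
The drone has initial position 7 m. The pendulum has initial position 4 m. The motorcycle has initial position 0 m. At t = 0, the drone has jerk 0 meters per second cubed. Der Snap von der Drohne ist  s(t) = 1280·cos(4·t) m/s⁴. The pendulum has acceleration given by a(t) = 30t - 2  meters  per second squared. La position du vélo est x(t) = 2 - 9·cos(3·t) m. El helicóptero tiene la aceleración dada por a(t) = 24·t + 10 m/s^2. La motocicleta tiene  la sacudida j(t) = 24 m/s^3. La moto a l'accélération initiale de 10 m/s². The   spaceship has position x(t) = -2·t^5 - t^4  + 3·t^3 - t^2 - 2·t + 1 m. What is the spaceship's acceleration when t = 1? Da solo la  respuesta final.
At t = 1, a = -36.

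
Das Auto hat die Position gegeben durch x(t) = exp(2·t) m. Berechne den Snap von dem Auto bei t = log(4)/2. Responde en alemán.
Wir müssen unsere Gleichung für die Position x(t) = exp(2·t) 4-mal ableiten. Durch Ableiten von der Position erhalten wir die Geschwindigkeit: v(t) = 2·exp(2·t). Mit d/dt von v(t) finden wir a(t) = 4·exp(2·t). Die Ableitung von der Beschleunigung ergibt den Ruck: j(t) = 8·exp(2·t). Mit d/dt von j(t) finden wir s(t) = 16·exp(2·t). Aus der Gleichung für den Snap s(t) = 16·exp(2·t), setzen wir t = log(4)/2 ein und erhalten s = 64.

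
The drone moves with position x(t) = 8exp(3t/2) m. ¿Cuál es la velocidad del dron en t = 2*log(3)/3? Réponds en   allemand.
Ausgehend von der Position x(t) = 8·exp(3·t/2), nehmen wir 1 Ableitung. Die Ableitung von der Position ergibt die Geschwindigkeit: v(t) = 12·exp(3·t/2). Wir haben die Geschwindigkeit v(t) = 12·exp(3·t/2). Durch Einsetzen von t = 2*log(3)/3: v(2*log(3)/3) = 36.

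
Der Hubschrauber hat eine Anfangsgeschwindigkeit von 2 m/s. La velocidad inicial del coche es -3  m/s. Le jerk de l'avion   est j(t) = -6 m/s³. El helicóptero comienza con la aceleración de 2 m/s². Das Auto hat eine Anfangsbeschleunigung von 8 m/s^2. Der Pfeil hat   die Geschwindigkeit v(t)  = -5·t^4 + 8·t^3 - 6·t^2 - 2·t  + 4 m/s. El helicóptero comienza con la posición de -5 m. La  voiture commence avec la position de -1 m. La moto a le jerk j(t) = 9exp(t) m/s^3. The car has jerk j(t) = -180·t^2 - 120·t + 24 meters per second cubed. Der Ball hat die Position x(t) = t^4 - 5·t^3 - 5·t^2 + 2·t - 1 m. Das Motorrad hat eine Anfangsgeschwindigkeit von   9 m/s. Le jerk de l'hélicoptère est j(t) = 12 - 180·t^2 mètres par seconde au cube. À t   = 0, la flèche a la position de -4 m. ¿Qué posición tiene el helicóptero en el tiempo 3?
Necesitamos integrar nuestra ecuación de la sacudida j(t) = 12 - 180·t^2 3 veces. Tomando ∫j(t)dt y aplicando a(0) = 2, encontramos a(t) = -60·t^3 + 12·t + 2. Integrando la aceleración y usando la condición inicial v(0) = 2, obtenemos v(t) = -15·t^4 + 6·t^2 + 2·t + 2. Integrando la velocidad y usando la condición inicial x(0) = -5, obtenemos x(t) = -3·t^5 + 2·t^3 + t^2 + 2·t - 5. De la ecuación de la posición x(t) = -3·t^5 + 2·t^3 + t^2 + 2·t - 5, sustituimos t = 3 para obtener x = -665.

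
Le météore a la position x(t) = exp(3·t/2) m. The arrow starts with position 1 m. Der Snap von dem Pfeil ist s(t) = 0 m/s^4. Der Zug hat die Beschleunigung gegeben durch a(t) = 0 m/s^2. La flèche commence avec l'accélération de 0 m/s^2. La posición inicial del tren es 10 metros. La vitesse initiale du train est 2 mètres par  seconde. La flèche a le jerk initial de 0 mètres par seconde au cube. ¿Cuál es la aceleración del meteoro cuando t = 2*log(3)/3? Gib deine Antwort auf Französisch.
Pour résoudre ceci, nous devons prendre 2 dérivées de notre équation de la position x(t) = exp(3·t/2). La dérivée de la position donne la vitesse: v(t) = 3·exp(3·t/2)/2. En dérivant la vitesse, nous obtenons l'accélération: a(t) = 9·exp(3·t/2)/4. En utilisant a(t) = 9·exp(3·t/2)/4 et en substituant t = 2*log(3)/3, nous trouvons a = 27/4.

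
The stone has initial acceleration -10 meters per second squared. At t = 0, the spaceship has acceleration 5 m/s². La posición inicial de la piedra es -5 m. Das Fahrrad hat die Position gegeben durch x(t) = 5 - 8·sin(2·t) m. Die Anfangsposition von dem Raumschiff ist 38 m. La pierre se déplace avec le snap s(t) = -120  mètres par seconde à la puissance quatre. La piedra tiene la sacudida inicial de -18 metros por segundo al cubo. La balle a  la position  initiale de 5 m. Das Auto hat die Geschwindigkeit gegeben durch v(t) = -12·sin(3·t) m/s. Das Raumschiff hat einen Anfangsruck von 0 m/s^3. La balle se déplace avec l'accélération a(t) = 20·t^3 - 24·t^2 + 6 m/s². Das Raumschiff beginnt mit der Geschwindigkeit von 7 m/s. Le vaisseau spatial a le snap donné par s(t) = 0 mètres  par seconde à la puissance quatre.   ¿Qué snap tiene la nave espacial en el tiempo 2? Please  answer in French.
De l'équation du snap s(t) = 0, nous substituons t = 2 pour obtenir s = 0.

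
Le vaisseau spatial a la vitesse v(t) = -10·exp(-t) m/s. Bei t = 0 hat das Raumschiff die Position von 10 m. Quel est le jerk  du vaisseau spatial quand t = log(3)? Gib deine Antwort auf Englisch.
Starting from velocity v(t) = -10·exp(-t), we take 2 derivatives. Taking d/dt of v(t), we find a(t) = 10·exp(-t). The derivative of acceleration gives jerk: j(t) = -10·exp(-t). Using j(t) = -10·exp(-t) and substituting t = log(3), we find j = -10/3.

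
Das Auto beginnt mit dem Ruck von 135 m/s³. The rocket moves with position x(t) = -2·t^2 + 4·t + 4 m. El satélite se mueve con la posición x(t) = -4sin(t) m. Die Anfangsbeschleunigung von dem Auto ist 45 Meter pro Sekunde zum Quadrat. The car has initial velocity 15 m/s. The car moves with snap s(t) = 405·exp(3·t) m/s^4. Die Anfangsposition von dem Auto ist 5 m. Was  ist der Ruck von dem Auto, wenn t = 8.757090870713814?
Um dies zu lösen, müssen wir 1 Stammfunktion unserer Gleichung für den Snap s(t) = 405·exp(3·t) finden. Durch Integration von dem Snap und Verwendung der Anfangsbedingung j(0) = 135, erhalten wir j(t) = 135·exp(3·t). Aus der Gleichung für den Ruck j(t) = 135·exp(3·t), setzen wir t = 8.757090870713814 ein und erhalten j = 34657920128418.3.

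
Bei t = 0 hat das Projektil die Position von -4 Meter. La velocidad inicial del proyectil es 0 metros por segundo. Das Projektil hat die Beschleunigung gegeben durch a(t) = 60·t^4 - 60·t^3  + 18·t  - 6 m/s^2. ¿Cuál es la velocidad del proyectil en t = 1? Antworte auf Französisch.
Pour résoudre ceci, nous devons prendre 1 primitive de notre équation de l'accélération a(t) = 60·t^4 - 60·t^3 + 18·t - 6. En prenant ∫a(t)dt et en appliquant v(0) = 0, nous trouvons v(t) = 3·t·(4·t^4 - 5·t^3 + 3·t - 2). En utilisant v(t) = 3·t·(4·t^4 - 5·t^3 + 3·t - 2) et en substituant t = 1, nous trouvons v = 0.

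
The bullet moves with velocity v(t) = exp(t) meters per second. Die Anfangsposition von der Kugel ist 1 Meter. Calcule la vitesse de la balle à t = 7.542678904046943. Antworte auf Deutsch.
Wir haben die Geschwindigkeit v(t) = exp(t). Durch Einsetzen von t = 7.542678904046943: v(7.542678904046943) = 1886.87802576846.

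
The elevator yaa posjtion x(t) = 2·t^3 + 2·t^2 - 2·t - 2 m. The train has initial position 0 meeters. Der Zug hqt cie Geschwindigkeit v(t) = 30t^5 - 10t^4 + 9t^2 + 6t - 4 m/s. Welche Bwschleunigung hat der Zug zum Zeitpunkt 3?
Um dies zu lösen, müssen wir 1 Ableitung unserer Gleichung für die Geschwindigkeit v(t) = 30·t^5 - 10·t^4 + 9·t^2 + 6·t - 4 nehmen. Die Ableitung von der Geschwindigkeit ergibt die Beschleunigung: a(t) = 150·t^4 - 40·t^3 + 18·t + 6. Wir haben die Beschleunigung a(t) = 150·t^4 - 40·t^3 + 18·t + 6. Durch Einsetzen von t = 3: a(3) = 11130.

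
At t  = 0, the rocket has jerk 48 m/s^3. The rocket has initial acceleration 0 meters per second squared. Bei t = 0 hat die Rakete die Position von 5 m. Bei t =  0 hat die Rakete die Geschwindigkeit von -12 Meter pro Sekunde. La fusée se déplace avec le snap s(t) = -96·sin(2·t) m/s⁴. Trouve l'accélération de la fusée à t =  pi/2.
Nous devons intégrer notre équation du snap s(t) = -96·sin(2·t) 2 fois. L'intégrale du snap, avec j(0) = 48, donne le jerk: j(t) = 48·cos(2·t). La primitive du jerk est l'accélération. En utilisant a(0) = 0, nous obtenons a(t) = 24·sin(2·t). De l'équation de l'accélération a(t) = 24·sin(2·t), nous substituons t = pi/2 pour obtenir a = 0.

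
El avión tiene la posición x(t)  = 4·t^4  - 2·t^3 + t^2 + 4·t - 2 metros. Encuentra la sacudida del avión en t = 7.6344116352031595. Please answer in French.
Pour résoudre ceci, nous devons prendre 3 dérivées de notre équation de la position x(t) = 4·t^4 - 2·t^3 + t^2 + 4·t - 2. En prenant d/dt de x(t), nous trouvons v(t) = 16·t^3 - 6·t^2 + 2·t + 4. La dérivée de la vitesse donne l'accélération: a(t) = 48·t^2 - 12·t + 2. En prenant d/dt de a(t), nous trouvons j(t) = 96·t - 12. En utilisant j(t) = 96·t - 12 et en substituant t = 7.6344116352031595, nous trouvons j = 720.903516979503.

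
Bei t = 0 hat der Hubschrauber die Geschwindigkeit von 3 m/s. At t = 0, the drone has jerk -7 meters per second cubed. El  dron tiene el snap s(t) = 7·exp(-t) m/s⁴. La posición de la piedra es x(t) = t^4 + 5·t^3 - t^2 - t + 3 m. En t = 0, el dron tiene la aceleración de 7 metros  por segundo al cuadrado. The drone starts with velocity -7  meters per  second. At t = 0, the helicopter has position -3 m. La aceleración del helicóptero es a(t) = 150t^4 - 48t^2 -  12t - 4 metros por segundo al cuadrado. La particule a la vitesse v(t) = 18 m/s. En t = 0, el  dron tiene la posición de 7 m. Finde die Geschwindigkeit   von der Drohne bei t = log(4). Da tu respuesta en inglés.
We must find the antiderivative of our snap equation s(t) = 7·exp(-t) 3 times. Integrating snap and using the initial condition j(0) = -7, we get j(t) = -7·exp(-t). The antiderivative of jerk is acceleration. Using a(0) = 7, we get a(t) = 7·exp(-t). The antiderivative of acceleration, with v(0) = -7, gives velocity: v(t) = -7·exp(-t). From the given velocity equation v(t) = -7·exp(-t), we substitute t = log(4) to get v = -7/4.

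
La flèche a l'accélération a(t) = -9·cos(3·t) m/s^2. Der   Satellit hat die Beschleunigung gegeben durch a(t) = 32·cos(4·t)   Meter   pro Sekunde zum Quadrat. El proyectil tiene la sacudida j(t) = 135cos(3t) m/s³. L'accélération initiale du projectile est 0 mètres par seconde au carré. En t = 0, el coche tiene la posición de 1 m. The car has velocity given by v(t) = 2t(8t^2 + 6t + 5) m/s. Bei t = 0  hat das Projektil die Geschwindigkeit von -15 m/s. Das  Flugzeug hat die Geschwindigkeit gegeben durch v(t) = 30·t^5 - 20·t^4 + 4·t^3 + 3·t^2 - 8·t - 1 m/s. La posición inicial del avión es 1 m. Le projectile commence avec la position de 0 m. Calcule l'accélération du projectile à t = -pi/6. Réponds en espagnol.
Necesitamos integrar nuestra ecuación de la sacudida j(t) = 135·cos(3·t) 1 vez. Tomando ∫j(t)dt y aplicando a(0) = 0, encontramos a(t) = 45·sin(3·t). De la ecuación de la aceleración a(t) = 45·sin(3·t), sustituimos t = -pi/6 para obtener a = -45.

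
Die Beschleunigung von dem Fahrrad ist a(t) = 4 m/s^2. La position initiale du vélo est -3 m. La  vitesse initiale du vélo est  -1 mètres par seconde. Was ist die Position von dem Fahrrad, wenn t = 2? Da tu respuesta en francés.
Nous devons intégrer notre équation de l'accélération a(t) = 4 2 fois. En prenant ∫a(t)dt et en appliquant v(0) = -1, nous trouvons v(t) = 4·t - 1. En intégrant la vitesse et en utilisant la condition initiale x(0) = -3, nous obtenons x(t) = 2·t^2 - t - 3. Nous avons la position x(t) = 2·t^2 - t - 3. En substituant t = 2: x(2) = 3.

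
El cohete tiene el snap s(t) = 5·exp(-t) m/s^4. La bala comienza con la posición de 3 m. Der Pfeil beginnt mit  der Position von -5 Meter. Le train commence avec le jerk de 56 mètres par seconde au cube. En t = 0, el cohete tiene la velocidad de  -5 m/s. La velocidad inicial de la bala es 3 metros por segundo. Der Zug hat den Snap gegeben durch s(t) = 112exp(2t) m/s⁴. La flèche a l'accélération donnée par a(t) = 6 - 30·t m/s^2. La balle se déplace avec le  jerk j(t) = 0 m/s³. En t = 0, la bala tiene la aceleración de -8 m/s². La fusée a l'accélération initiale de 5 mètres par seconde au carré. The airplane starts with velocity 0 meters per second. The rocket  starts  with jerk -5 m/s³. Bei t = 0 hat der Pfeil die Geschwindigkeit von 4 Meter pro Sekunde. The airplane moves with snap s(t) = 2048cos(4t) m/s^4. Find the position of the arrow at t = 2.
We must find the integral of our acceleration equation a(t) = 6 - 30·t 2 times. The integral of acceleration, with v(0) = 4, gives velocity: v(t) = -15·t^2 + 6·t + 4. The integral of velocity is position. Using x(0) = -5, we get x(t) = -5·t^3 + 3·t^2 + 4·t - 5. Using x(t) = -5·t^3 + 3·t^2 + 4·t - 5 and substituting t = 2, we find x = -25.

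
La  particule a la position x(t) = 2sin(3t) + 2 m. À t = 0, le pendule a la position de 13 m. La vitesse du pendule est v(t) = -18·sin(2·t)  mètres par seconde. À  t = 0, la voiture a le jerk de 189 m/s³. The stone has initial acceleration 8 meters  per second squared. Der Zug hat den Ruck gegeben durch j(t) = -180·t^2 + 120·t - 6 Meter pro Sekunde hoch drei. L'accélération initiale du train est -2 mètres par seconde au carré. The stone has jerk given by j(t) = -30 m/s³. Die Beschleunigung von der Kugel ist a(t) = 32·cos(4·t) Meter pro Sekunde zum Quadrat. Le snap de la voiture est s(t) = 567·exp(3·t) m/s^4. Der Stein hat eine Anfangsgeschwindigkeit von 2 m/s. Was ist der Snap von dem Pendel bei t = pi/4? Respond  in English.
Starting from velocity v(t) = -18·sin(2·t), we take 3 derivatives. Differentiating velocity, we get acceleration: a(t) = -36·cos(2·t). Differentiating acceleration, we get jerk: j(t) = 72·sin(2·t). Differentiating jerk, we get snap: s(t) = 144·cos(2·t). Using s(t) = 144·cos(2·t) and substituting t = pi/4, we find s = 0.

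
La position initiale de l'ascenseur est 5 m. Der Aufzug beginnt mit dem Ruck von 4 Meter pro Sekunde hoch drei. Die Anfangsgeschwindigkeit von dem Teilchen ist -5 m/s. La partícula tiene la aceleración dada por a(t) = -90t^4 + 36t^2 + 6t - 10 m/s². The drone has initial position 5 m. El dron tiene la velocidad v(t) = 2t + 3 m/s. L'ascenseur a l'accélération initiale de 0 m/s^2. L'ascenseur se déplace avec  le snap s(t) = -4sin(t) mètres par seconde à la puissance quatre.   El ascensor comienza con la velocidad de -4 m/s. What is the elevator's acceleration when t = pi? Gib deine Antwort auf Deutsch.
Wir müssen die Stammfunktion unserer Gleichung für den Snap s(t) = -4·sin(t) 2-mal finden. Durch Integration von dem Snap und Verwendung der Anfangsbedingung j(0) = 4, erhalten wir j(t) = 4·cos(t). Das Integral von dem Ruck ist die Beschleunigung. Mit a(0) = 0 erhalten wir a(t) = 4·sin(t). Wir haben die Beschleunigung a(t) = 4·sin(t). Durch Einsetzen von t = pi: a(pi) = 0.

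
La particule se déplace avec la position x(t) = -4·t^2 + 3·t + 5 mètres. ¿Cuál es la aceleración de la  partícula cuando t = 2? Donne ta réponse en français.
Nous devons dériver notre équation de la position x(t) = -4·t^2 + 3·t + 5 2 fois. La dérivée de la position donne la vitesse: v(t) = 3 - 8·t. En prenant d/dt de v(t), nous trouvons a(t) = -8. Nous avons l'accélération a(t) = -8. En substituant t = 2: a(2) = -8.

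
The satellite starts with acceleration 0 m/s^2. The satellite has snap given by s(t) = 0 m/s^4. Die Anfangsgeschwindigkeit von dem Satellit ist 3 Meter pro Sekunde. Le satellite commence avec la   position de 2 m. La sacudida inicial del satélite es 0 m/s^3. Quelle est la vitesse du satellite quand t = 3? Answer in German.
Um dies zu lösen, müssen wir 3 Stammfunktionen unserer Gleichung für den Snap s(t) = 0 finden. Die Stammfunktion von dem Snap ist der Ruck. Mit j(0) = 0 erhalten wir j(t) = 0. Mit ∫j(t)dt und Anwendung von a(0) = 0, finden wir a(t) = 0. Das Integral von der Beschleunigung ist die Geschwindigkeit. Mit v(0) = 3 erhalten wir v(t) = 3. Wir haben die Geschwindigkeit v(t) = 3. Durch Einsetzen von t = 3: v(3) = 3.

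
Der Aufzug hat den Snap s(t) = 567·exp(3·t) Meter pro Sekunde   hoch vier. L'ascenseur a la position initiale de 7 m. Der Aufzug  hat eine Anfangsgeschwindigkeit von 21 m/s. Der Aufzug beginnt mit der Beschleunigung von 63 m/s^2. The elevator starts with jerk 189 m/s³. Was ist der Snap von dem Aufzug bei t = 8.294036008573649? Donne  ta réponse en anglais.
Using s(t) = 567·exp(3·t) and substituting t = 8.294036008573649, we find s = 36286516047637.6.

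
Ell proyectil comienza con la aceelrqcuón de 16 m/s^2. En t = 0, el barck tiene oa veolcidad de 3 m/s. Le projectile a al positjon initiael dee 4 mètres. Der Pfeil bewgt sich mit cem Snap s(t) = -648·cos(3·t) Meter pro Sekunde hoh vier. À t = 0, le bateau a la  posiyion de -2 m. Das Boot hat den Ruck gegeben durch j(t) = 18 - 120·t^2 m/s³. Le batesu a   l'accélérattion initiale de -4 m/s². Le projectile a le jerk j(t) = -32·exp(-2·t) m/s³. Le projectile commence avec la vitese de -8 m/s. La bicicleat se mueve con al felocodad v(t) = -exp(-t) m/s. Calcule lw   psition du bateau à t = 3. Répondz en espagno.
Partiendo de la sacudida j(t) = 18 - 120·t^2, tomamos 3 integrales. La antiderivada de la sacudida es la aceleración. Usando a(0) = -4, obtenemos a(t) = -40·t^3 + 18·t - 4. La antiderivada de la aceleración es la velocidad. Usando v(0) = 3, obtenemos v(t) = -10·t^4 + 9·t^2 - 4·t + 3. La antiderivada de la velocidad, con x(0) = -2, da la posición: x(t) = -2·t^5 + 3·t^3 - 2·t^2 + 3·t - 2. Usando x(t) = -2·t^5 + 3·t^3 - 2·t^2 + 3·t - 2 y sustituyendo t = 3, encontramos x = -416.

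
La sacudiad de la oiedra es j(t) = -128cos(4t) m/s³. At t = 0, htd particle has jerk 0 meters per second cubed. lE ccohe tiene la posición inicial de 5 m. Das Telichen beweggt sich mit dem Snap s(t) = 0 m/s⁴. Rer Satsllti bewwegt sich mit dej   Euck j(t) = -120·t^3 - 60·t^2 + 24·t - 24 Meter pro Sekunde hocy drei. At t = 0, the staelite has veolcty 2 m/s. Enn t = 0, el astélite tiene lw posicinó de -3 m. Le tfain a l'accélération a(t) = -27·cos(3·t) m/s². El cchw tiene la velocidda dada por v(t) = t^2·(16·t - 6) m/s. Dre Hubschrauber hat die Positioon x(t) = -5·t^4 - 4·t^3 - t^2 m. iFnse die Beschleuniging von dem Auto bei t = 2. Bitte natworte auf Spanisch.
Debemos derivar nuestra ecuación de la velocidad v(t) = t^2·(16·t - 6) 1 vez. Derivando la velocidad, obtenemos la aceleración: a(t) = 16·t^2 + 2·t·(16·t - 6). Usando a(t) = 16·t^2 + 2·t·(16·t - 6) y sustituyendo t = 2, encontramos a = 168.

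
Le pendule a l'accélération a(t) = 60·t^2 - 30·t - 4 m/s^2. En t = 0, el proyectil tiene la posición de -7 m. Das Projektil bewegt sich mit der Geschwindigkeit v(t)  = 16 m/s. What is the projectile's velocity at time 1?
Using v(t) = 16 and substituting t = 1, we find v = 16.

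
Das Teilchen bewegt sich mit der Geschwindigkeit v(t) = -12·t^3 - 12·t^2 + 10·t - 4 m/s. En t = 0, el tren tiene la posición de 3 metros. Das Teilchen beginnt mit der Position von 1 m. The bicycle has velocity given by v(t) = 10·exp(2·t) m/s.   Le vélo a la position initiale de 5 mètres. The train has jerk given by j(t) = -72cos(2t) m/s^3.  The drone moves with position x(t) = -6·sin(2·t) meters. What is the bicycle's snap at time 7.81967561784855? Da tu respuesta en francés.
En partant de la vitesse v(t) = 10·exp(2·t), nous prenons 3 dérivées. La dérivée de la vitesse donne l'accélération: a(t) = 20·exp(2·t). La dérivée de l'accélération donne le jerk: j(t) = 40·exp(2·t). La dérivée du jerk donne le snap: s(t) = 80·exp(2·t). De l'équation du snap s(t) = 80·exp(2·t), nous substituons t = 7.81967561784855 pour obtenir s = 495648651.798048.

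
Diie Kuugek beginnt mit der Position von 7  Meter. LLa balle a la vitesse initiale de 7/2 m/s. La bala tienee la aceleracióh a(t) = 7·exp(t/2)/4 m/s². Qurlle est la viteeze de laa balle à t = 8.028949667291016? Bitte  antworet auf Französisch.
Pour résoudre ceci, nous devons prendre 1 intégrale de notre équation de l'accélération a(t) = 7·exp(t/2)/4. La primitive de l'accélération, avec v(0) = 7/2, donne la vitesse: v(t) = 7·exp(t/2)/2. De l'équation de la vitesse v(t) = 7·exp(t/2)/2, nous substituons t = 8.028949667291016 pour obtenir v = 193.879688079069.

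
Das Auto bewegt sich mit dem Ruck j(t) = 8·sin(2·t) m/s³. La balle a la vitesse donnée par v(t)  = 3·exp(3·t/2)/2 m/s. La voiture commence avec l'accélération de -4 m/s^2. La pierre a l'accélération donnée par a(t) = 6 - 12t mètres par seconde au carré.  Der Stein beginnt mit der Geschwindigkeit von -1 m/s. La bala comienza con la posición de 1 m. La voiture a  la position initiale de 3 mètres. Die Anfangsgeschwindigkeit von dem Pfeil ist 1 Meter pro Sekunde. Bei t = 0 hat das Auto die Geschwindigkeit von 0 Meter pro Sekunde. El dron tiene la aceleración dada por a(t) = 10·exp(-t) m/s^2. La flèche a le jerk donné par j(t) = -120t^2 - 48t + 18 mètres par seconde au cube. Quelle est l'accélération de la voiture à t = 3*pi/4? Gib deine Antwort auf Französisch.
En partant du jerk j(t) = 8·sin(2·t), nous prenons 1 primitive. L'intégrale du jerk, avec a(0) = -4, donne l'accélération: a(t) = -4·cos(2·t). De l'équation de l'accélération a(t) = -4·cos(2·t), nous substituons t = 3*pi/4 pour obtenir a = 0.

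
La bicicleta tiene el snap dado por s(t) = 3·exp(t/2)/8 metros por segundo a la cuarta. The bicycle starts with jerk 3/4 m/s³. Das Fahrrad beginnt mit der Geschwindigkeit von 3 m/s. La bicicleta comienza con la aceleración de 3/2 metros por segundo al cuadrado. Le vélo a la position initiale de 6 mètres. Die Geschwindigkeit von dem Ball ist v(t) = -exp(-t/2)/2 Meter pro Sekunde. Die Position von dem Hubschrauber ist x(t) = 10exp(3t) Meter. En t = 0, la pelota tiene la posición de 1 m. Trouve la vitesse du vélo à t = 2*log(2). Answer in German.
Um dies zu lösen, müssen wir 3 Stammfunktionen unserer Gleichung für den Snap s(t) = 3·exp(t/2)/8 finden. Die Stammfunktion von dem Snap, mit j(0) = 3/4, ergibt den Ruck: j(t) = 3·exp(t/2)/4. Das Integral von dem Ruck ist die Beschleunigung. Mit a(0) = 3/2 erhalten wir a(t) = 3·exp(t/2)/2. Das Integral von der Beschleunigung ist die Geschwindigkeit. Mit v(0) = 3 erhalten wir v(t) = 3·exp(t/2). Wir haben die Geschwindigkeit v(t) = 3·exp(t/2). Durch Einsetzen von t = 2*log(2): v(2*log(2)) = 6.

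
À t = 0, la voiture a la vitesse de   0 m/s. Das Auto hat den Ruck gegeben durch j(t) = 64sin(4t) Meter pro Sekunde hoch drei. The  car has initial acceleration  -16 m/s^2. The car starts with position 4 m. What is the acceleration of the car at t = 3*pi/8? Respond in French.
Pour résoudre ceci, nous devons prendre 1 primitive de notre équation du jerk j(t) = 64·sin(4·t). L'intégrale du jerk, avec a(0) = -16, donne l'accélération: a(t) = -16·cos(4·t). De l'équation de l'accélération a(t) = -16·cos(4·t), nous substituons t = 3*pi/8 pour obtenir a = 0.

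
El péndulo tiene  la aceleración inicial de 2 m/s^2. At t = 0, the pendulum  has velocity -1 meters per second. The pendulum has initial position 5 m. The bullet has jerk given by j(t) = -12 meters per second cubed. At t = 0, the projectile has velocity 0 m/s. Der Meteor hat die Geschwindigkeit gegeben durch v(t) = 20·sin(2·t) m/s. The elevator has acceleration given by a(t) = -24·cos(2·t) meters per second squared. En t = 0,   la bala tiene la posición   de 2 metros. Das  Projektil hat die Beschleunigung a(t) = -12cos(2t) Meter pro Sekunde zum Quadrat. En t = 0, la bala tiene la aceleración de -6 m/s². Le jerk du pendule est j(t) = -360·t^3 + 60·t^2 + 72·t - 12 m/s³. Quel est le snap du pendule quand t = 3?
En partant du jerk j(t) = -360·t^3 + 60·t^2 + 72·t - 12, nous prenons 1 dérivée. En dérivant le jerk, nous obtenons le snap: s(t) = -1080·t^2 + 120·t + 72. Nous avons le snap s(t) = -1080·t^2 + 120·t + 72. En substituant t = 3: s(3) = -9288.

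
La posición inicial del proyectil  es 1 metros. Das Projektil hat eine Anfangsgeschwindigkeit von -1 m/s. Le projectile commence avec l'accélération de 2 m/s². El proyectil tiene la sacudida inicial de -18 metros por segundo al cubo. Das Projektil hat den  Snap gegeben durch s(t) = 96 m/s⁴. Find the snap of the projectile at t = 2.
We have snap s(t) = 96. Substituting t = 2: s(2) = 96.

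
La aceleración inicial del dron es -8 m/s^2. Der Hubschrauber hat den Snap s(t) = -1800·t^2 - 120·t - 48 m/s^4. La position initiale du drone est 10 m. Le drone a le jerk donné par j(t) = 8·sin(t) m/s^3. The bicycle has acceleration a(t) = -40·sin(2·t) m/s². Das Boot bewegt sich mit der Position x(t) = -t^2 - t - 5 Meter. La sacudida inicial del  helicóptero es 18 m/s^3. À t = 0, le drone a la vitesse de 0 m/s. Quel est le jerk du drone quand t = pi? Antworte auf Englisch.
Using j(t) = 8·sin(t) and substituting t = pi, we find j = 0.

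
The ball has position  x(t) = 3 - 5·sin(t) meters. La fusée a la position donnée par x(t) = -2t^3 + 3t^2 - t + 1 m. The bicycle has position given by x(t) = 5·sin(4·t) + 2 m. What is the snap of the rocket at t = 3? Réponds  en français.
Pour résoudre ceci, nous devons prendre 4 dérivées de notre équation de la position x(t) = -2·t^3 + 3·t^2 - t + 1. La dérivée de la position donne la vitesse: v(t) = -6·t^2 + 6·t - 1. En dérivant la vitesse, nous obtenons l'accélération: a(t) = 6 - 12·t. La dérivée de l'accélération donne le jerk: j(t) = -12. En dérivant le jerk, nous obtenons le snap: s(t) = 0. De l'équation du snap s(t) = 0, nous substituons t = 3 pour obtenir s = 0.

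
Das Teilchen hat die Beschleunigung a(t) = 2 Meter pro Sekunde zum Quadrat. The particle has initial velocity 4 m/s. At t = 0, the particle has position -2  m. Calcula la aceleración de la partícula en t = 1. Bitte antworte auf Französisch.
De l'équation de l'accélération a(t) = 2, nous substituons t = 1 pour obtenir a = 2.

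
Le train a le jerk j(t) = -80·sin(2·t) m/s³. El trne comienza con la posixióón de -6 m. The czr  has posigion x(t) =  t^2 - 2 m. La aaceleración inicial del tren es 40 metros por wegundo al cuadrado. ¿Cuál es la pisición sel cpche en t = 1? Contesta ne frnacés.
Nous avons la position x(t) = t^2 - 2. En substituant t = 1: x(1) = -1.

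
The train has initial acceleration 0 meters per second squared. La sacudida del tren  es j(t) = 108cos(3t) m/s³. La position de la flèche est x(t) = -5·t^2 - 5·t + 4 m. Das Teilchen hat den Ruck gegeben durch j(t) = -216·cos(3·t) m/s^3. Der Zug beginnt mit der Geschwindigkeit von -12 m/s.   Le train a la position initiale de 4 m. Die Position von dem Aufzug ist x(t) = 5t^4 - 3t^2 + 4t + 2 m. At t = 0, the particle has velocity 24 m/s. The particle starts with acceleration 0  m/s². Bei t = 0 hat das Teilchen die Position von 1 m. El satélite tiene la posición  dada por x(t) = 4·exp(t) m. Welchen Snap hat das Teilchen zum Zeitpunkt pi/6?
Um dies zu lösen, müssen wir 1 Ableitung unserer Gleichung für den Ruck j(t) = -216·cos(3·t) nehmen. Die Ableitung von dem Ruck ergibt den Snap: s(t) = 648·sin(3·t). Aus der Gleichung für den Snap s(t) = 648·sin(3·t), setzen wir t = pi/6 ein und erhalten s = 648.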